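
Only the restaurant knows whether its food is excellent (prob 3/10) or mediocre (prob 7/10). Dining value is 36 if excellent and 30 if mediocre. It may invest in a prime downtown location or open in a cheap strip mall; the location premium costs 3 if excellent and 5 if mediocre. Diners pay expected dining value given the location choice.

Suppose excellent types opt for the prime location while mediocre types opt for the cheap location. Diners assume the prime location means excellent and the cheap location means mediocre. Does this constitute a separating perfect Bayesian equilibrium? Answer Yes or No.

Under these beliefs, the prime location earns price premium 36 and the cheap location earns price premium 30.
excellent: the prime location nets 36 − 3 = 33; the cheap location nets 30. excellent prefers the prime location.
mediocre: the prime location nets 36 − 5 = 31; the cheap location nets 30. mediocre would deviate to the prime location.
mediocre has a profitable deviation, so the profile is not an equilibrium.

No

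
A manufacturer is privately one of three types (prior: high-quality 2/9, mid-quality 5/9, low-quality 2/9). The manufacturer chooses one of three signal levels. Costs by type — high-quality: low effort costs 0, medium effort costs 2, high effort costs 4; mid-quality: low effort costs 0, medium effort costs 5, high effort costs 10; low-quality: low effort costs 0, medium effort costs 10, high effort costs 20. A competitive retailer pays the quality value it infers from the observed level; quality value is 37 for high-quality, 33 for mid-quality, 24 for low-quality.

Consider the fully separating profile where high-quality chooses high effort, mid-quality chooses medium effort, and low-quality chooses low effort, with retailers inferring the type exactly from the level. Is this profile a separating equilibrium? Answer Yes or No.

Separating prices: high effort → 37, medium effort → 33, low effort → 24.
high-quality (assigned high effort): low effort: 24 − 0 = 24; medium effort: 33 − 2 = 31; high effort: 37 − 4 = 33. high-quality stays.
mid-quality (assigned medium effort): low effort: 24 − 0 = 24; medium effort: 33 − 5 = 28; high effort: 37 − 10 = 27. mid-quality stays.
low-quality (assigned low effort): low effort: 24 − 0 = 24; medium effort: 33 − 10 = 23; high effort: 37 − 20 = 17. low-quality stays.
Every type prefers its assigned level; separation holds.

Yes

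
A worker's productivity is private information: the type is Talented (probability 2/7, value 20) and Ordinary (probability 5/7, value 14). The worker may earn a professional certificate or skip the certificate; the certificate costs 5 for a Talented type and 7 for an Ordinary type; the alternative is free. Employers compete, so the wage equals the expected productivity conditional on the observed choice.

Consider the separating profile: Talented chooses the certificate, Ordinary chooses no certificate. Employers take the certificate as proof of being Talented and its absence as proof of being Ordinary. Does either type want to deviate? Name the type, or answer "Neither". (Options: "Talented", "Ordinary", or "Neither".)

The certificate pays 20; no certificate pays 14.
Talented: assigned the certificate, nets 20 − 5 = 15; deviating to no certificate nets 14.
Ordinary: assigned no certificate, nets 14; deviating to the certificate nets 20 − 7 = 13.
Both types strictly prefer their assigned action; no profitable deviation.

Neither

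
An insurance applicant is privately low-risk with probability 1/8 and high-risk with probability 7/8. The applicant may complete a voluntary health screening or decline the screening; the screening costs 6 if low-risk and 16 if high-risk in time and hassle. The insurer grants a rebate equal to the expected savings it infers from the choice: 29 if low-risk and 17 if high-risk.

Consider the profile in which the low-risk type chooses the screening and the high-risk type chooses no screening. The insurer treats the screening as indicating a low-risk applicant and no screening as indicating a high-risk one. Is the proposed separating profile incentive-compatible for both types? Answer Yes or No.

Under these beliefs, the screening earns rebate 29 and no screening earns rebate 17.
low-risk: the screening nets 29 − 6 = 23; no screening nets 17. low-risk prefers the screening.
high-risk: the screening nets 29 − 16 = 13; no screening nets 17. high-risk prefers no screening.
Neither type deviates, so the separating profile is an equilibrium.

Yes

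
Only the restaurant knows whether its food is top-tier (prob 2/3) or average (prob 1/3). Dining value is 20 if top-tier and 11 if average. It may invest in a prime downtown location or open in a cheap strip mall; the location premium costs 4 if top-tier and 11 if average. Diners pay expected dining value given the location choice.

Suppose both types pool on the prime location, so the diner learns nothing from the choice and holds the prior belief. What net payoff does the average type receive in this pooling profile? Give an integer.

Pooled price premium = 2/3·20 + 1/3·11 = 17.
average pays cost 11 for the prime location, so net payoff = 17 − 11 = 6.

6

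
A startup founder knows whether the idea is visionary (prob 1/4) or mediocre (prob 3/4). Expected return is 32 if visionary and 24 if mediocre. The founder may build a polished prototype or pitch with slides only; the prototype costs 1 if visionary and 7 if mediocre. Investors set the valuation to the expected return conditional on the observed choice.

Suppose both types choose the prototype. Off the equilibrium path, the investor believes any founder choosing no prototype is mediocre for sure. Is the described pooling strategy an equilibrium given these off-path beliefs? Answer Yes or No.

On path, the investor holds the prior and pays 1/4·32 + 3/4·24 = 26. Off path (no prototype), believing mediocre, it pays 24.
visionary: the prototype nets 26 − 1 = 25; no prototype nets 24. visionary stays.
mediocre: the prototype nets 26 − 7 = 19; no prototype nets 24. mediocre would deviate.
A type deviates, so pooling fails.

No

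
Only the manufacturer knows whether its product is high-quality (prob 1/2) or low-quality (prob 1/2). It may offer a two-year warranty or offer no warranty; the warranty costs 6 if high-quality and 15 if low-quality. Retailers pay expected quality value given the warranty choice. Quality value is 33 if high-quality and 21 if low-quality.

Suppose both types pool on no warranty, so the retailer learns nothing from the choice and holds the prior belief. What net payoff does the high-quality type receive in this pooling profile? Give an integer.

27

Pooled price = 1/2·33 + 1/2·21 = 27.
high-quality pays no cost for no warranty, so net payoff = 27.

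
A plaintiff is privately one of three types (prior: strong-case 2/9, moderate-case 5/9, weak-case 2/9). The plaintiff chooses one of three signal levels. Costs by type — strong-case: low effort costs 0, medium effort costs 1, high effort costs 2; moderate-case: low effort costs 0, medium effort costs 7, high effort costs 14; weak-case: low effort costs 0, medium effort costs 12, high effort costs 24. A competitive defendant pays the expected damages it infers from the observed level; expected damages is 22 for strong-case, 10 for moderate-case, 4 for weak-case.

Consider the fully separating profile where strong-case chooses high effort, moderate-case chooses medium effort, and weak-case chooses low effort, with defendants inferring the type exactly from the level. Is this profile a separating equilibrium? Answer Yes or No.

Separating settlements: high effort → 22, medium effort → 10, low effort → 4.
strong-case (assigned high effort): low effort: 4 − 0 = 4; medium effort: 10 − 1 = 9; high effort: 22 − 2 = 20. strong-case stays.
moderate-case (assigned medium effort): low effort: 4 − 0 = 4; medium effort: 10 − 7 = 3; high effort: 22 − 14 = 8. moderate-case prefers high effort.
weak-case (assigned low effort): low effort: 4 − 0 = 4; medium effort: 10 − 12 = -2; high effort: 22 − 24 = -2. weak-case stays.
At least one type deviates; the separating profile fails.

No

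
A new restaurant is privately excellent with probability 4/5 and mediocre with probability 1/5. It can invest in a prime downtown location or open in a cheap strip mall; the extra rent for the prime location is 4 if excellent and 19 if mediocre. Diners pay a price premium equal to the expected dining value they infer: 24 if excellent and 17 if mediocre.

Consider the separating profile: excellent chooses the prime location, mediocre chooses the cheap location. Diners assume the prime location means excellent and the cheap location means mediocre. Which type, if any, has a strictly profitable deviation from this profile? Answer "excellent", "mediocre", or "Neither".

The prime location pays 24; the cheap location pays 17.
excellent: assigned the prime location, nets 24 − 4 = 20; deviating to the cheap location nets 17.
mediocre: assigned the cheap location, nets 17; deviating to the prime location nets 24 − 19 = 5.
Both types strictly prefer their assigned action; no profitable deviation.

Neither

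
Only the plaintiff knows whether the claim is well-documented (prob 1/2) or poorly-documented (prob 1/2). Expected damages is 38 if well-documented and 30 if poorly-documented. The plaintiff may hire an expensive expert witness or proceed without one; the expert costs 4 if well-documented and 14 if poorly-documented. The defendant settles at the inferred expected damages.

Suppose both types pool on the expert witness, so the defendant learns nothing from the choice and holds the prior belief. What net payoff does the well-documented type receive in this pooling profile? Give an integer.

Pooled settlement = 1/2·38 + 1/2·30 = 34.
well-documented pays cost 4 for the expert witness, so net payoff = 34 − 4 = 30.

30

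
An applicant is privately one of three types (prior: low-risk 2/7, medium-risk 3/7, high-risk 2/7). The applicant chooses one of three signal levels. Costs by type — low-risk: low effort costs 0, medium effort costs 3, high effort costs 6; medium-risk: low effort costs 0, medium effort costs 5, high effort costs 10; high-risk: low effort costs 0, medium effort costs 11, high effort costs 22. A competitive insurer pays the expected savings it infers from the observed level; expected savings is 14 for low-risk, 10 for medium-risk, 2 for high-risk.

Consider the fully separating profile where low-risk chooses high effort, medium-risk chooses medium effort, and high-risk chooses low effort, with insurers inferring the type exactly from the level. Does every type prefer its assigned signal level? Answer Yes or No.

Yes

Separating rebates: high effort → 14, medium effort → 10, low effort → 2.
low-risk (assigned high effort): low effort: 2 − 0 = 2; medium effort: 10 − 3 = 7; high effort: 14 − 6 = 8. low-risk stays.
medium-risk (assigned medium effort): low effort: 2 − 0 = 2; medium effort: 10 − 5 = 5; high effort: 14 − 10 = 4. medium-risk stays.
high-risk (assigned low effort): low effort: 2 − 0 = 2; medium effort: 10 − 11 = -1; high effort: 14 − 22 = -8. high-risk stays.
Every type prefers its assigned level; separation holds.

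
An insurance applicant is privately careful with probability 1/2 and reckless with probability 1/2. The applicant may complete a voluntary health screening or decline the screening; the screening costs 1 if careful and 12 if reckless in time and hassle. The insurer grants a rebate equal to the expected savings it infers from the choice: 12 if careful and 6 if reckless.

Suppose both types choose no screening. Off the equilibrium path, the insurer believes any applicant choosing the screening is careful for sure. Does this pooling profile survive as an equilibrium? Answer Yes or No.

No

On path, the insurer holds the prior and pays 1/2·12 + 1/2·6 = 9. Off path (the screening), believing careful, it pays 12.
careful: no screening nets 9; the screening nets 12 − 1 = 11. careful would deviate.
reckless: no screening nets 9; the screening nets 12 − 12 = 0. reckless stays.
A type deviates, so pooling fails.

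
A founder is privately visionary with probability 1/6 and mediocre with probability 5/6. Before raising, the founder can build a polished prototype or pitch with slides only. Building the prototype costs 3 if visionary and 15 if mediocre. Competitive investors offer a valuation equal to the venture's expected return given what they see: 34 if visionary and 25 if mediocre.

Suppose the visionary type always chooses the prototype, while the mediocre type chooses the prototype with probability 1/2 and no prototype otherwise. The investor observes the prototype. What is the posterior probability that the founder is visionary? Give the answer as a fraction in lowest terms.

2/7

P(the prototype) = (1/6)·1 + (5/6)·(1/2) = 7/12.
By Bayes' rule, P(visionary | the prototype) = (1/6) / (7/12) = 2/7.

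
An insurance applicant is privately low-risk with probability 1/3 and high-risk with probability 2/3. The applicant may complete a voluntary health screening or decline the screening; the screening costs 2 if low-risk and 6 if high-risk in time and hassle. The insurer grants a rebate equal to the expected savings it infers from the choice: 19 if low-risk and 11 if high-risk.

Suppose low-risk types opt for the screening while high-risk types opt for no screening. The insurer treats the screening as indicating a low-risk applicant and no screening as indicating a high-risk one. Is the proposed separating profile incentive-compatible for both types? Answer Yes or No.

Under these beliefs, the screening earns rebate 19 and no screening earns rebate 11.
low-risk: the screening nets 19 − 2 = 17; no screening nets 11. low-risk prefers the screening.
high-risk: the screening nets 19 − 6 = 13; no screening nets 11. high-risk would deviate to the screening.
high-risk has a profitable deviation, so the profile is not an equilibrium.

No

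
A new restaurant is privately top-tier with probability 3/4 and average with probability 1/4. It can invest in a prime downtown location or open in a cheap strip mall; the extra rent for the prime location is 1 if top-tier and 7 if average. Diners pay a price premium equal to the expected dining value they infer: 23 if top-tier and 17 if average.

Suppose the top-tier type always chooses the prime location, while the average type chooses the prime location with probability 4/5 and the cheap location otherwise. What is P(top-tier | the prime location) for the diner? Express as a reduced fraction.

P(the prime location) = (3/4)·1 + (1/4)·(4/5) = 19/20.
By Bayes' rule, P(top-tier | the prime location) = (3/4) / (19/20) = 15/19.

15/19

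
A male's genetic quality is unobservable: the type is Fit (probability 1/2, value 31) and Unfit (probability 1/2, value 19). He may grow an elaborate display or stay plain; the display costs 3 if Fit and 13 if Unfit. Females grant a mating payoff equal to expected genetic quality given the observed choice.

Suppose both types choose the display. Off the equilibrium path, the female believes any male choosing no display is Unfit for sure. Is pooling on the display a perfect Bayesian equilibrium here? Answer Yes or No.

No

On path, the female holds the prior and pays 1/2·31 + 1/2·19 = 25. Off path (no display), believing Unfit, it pays 19.
Fit: the display nets 25 − 3 = 22; no display nets 19. Fit stays.
Unfit: the display nets 25 − 13 = 12; no display nets 19. Unfit would deviate.
A type deviates, so pooling fails.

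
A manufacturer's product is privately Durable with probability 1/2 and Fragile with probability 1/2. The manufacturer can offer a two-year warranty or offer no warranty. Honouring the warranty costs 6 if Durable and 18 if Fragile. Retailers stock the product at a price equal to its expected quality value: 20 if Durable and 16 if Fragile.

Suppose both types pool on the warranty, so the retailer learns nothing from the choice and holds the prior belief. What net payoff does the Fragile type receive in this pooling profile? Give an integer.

0

Pooled price = 1/2·20 + 1/2·16 = 18.
Fragile pays cost 18 for the warranty, so net payoff = 18 − 18 = 0.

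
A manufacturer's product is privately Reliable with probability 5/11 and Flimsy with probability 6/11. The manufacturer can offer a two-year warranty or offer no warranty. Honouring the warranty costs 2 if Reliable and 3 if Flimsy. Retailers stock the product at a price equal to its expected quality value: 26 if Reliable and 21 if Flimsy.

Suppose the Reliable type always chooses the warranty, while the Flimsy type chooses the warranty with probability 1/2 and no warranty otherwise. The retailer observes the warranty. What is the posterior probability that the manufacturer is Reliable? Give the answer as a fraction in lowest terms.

5/8

P(the warranty) = (5/11)·1 + (6/11)·(1/2) = 8/11.
By Bayes' rule, P(Reliable | the warranty) = (5/11) / (8/11) = 5/8.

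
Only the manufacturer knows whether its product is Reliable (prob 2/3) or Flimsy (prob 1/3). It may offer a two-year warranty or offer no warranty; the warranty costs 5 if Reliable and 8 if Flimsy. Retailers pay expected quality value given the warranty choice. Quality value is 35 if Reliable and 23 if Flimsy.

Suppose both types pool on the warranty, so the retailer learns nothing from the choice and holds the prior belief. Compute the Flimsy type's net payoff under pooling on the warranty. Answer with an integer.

Pooled price = 2/3·35 + 1/3·23 = 31.
Flimsy pays cost 8 for the warranty, so net payoff = 31 − 8 = 23.

23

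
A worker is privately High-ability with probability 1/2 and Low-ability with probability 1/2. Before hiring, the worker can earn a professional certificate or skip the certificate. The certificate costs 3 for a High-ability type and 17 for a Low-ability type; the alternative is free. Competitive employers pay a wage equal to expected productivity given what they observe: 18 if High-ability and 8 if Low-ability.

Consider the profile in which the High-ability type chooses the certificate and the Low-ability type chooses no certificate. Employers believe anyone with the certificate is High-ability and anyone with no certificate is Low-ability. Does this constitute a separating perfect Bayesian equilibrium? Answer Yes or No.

Under these beliefs, the certificate earns wage 18 and no certificate earns wage 8.
High-ability: the certificate nets 18 − 3 = 15; no certificate nets 8. High-ability prefers the certificate.
Low-ability: the certificate nets 18 − 17 = 1; no certificate nets 8. Low-ability prefers no certificate.
Neither type deviates, so the separating profile is an equilibrium.

Yes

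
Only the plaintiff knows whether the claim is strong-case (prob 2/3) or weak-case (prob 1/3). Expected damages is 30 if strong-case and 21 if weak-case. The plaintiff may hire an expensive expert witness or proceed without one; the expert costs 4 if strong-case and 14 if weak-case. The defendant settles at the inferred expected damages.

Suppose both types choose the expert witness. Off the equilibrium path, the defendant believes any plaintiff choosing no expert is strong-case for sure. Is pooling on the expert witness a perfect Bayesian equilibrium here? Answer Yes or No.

On path, the defendant holds the prior and pays 2/3·30 + 1/3·21 = 27. Off path (no expert), believing strong-case, it pays 30.
strong-case: the expert witness nets 27 − 4 = 23; no expert nets 30. strong-case would deviate.
weak-case: the expert witness nets 27 − 14 = 13; no expert nets 30. weak-case would deviate.
A type deviates, so pooling fails.

No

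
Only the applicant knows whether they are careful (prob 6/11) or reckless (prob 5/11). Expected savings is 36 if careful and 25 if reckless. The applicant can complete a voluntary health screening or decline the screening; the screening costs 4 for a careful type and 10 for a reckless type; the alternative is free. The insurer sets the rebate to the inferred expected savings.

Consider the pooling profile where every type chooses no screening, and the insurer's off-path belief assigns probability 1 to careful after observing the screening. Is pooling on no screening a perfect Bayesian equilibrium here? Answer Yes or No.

On path, the insurer holds the prior and pays 6/11·36 + 5/11·25 = 31. Off path (the screening), believing careful, it pays 36.
careful: no screening nets 31; the screening nets 36 − 4 = 32. careful would deviate.
reckless: no screening nets 31; the screening nets 36 − 10 = 26. reckless stays.
A type deviates, so pooling fails.

No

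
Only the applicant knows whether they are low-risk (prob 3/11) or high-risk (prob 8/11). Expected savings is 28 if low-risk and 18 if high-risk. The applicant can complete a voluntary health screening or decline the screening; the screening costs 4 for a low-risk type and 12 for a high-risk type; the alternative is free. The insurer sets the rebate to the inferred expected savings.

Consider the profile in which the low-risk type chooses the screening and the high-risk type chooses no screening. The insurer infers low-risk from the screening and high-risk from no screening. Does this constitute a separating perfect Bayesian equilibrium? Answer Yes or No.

Yes

Under these beliefs, the screening earns rebate 28 and no screening earns rebate 18.
low-risk: the screening nets 28 − 4 = 24; no screening nets 18. low-risk prefers the screening.
high-risk: the screening nets 28 − 12 = 16; no screening nets 18. high-risk prefers no screening.
Neither type deviates, so the separating profile is an equilibrium.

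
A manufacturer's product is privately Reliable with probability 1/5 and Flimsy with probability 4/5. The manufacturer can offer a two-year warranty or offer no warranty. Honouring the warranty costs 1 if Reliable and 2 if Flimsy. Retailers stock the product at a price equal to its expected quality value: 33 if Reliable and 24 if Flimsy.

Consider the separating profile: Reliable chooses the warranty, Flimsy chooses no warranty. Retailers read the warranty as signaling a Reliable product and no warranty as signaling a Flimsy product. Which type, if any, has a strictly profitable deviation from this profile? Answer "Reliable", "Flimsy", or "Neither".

Flimsy

The warranty pays 33; no warranty pays 24.
Reliable: assigned the warranty, nets 33 − 1 = 32; deviating to no warranty nets 24.
Flimsy: assigned no warranty, nets 24; deviating to the warranty nets 33 − 2 = 31.
The Flimsy type gains 7 by deviating.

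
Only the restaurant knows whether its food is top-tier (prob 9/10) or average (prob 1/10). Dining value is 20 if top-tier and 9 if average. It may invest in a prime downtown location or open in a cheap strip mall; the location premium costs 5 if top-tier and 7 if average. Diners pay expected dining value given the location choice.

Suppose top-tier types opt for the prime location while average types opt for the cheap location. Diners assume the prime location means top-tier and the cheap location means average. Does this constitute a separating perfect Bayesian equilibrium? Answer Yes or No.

No

Under these beliefs, the prime location earns price premium 20 and the cheap location earns price premium 9.
top-tier: the prime location nets 20 − 5 = 15; the cheap location nets 9. top-tier prefers the prime location.
average: the prime location nets 20 − 7 = 13; the cheap location nets 9. average would deviate to the prime location.
average has a profitable deviation, so the profile is not an equilibrium.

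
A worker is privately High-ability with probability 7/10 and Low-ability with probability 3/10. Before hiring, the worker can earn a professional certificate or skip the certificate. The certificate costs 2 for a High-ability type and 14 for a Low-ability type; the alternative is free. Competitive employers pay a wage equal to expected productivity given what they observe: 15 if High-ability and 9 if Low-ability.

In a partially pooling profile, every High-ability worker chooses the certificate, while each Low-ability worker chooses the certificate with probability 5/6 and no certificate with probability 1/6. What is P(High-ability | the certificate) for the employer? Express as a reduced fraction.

P(the certificate) = (7/10)·1 + (3/10)·(5/6) = 19/20.
By Bayes' rule, P(High-ability | the certificate) = (7/10) / (19/20) = 14/19.

14/19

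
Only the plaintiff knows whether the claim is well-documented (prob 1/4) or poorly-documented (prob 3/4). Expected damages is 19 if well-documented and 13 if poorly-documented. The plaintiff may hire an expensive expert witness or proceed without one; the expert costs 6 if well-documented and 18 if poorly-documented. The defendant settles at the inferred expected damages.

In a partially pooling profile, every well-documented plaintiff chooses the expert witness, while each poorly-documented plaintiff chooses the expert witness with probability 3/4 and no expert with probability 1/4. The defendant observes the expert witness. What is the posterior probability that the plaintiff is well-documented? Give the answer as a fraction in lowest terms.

4/13

P(the expert witness) = (1/4)·1 + (3/4)·(3/4) = 13/16.
By Bayes' rule, P(well-documented | the expert witness) = (1/4) / (13/16) = 4/13.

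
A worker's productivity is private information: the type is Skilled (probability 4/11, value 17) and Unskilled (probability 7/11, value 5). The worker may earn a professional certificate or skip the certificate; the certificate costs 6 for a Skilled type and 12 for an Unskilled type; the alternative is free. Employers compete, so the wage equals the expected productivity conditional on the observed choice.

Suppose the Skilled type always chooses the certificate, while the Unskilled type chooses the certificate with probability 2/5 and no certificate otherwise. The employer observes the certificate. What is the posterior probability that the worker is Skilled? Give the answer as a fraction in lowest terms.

10/17

P(the certificate) = (4/11)·1 + (7/11)·(2/5) = 34/55.
By Bayes' rule, P(Skilled | the certificate) = (4/11) / (34/55) = 10/17.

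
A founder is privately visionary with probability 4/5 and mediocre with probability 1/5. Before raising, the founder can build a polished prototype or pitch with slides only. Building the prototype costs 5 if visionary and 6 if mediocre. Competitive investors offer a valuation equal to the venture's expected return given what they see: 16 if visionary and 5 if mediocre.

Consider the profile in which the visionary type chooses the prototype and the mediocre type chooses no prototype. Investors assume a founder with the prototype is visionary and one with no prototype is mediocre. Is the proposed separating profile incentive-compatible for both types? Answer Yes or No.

Under these beliefs, the prototype earns valuation 16 and no prototype earns valuation 5.
visionary: the prototype nets 16 − 5 = 11; no prototype nets 5. visionary prefers the prototype.
mediocre: the prototype nets 16 − 6 = 10; no prototype nets 5. mediocre would deviate to the prototype.
mediocre has a profitable deviation, so the profile is not an equilibrium.

No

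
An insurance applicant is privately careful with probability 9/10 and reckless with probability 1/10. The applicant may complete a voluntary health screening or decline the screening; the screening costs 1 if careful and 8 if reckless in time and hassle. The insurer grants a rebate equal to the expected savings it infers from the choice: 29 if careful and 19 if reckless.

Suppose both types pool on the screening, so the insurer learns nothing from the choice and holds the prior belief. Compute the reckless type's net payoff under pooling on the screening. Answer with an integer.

20

Pooled rebate = 9/10·29 + 1/10·19 = 28.
reckless pays cost 8 for the screening, so net payoff = 28 − 8 = 20.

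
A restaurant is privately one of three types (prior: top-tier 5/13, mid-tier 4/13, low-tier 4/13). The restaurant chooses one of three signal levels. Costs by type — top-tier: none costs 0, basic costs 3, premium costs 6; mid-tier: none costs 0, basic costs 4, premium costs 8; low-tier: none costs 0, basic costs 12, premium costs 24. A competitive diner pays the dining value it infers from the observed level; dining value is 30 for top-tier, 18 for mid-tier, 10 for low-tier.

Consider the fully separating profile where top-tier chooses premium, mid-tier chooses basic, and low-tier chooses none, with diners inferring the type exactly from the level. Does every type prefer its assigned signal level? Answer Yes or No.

No

Separating price premiums: premium → 30, basic → 18, none → 10.
top-tier (assigned premium): none: 10 − 0 = 10; basic: 18 − 3 = 15; premium: 30 − 6 = 24. top-tier stays.
mid-tier (assigned basic): none: 10 − 0 = 10; basic: 18 − 4 = 14; premium: 30 − 8 = 22. mid-tier prefers premium.
low-tier (assigned none): none: 10 − 0 = 10; basic: 18 − 12 = 6; premium: 30 − 24 = 6. low-tier stays.
At least one type deviates; the separating profile fails.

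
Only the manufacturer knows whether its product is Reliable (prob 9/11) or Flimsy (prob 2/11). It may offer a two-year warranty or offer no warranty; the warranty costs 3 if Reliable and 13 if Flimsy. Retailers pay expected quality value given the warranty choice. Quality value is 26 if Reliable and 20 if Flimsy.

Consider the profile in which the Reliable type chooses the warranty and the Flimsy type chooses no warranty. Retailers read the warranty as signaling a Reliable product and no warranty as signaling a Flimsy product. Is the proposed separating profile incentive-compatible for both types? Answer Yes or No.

Yes

Under these beliefs, the warranty earns price 26 and no warranty earns price 20.
Reliable: the warranty nets 26 − 3 = 23; no warranty nets 20. Reliable prefers the warranty.
Flimsy: the warranty nets 26 − 13 = 13; no warranty nets 20. Flimsy prefers no warranty.
Neither type deviates, so the separating profile is an equilibrium.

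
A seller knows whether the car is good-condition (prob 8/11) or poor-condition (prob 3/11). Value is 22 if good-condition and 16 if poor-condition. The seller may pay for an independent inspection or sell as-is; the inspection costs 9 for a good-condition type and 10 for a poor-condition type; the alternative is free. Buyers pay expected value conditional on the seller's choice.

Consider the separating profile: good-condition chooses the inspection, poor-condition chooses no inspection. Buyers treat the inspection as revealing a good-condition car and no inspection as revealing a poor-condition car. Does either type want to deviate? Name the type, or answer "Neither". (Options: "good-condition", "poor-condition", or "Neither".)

The inspection pays 22; no inspection pays 16.
good-condition: assigned the inspection, nets 22 − 9 = 13; deviating to no inspection nets 16.
poor-condition: assigned no inspection, nets 16; deviating to the inspection nets 22 − 10 = 12.
The good-condition type gains 3 by deviating.

good-condition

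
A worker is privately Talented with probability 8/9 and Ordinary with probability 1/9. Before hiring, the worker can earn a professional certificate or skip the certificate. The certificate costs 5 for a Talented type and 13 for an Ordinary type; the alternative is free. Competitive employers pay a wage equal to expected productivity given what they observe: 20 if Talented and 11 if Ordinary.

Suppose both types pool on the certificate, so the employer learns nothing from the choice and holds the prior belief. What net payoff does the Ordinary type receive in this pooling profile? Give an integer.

6

Pooled wage = 8/9·20 + 1/9·11 = 19.
Ordinary pays cost 13 for the certificate, so net payoff = 19 − 13 = 6.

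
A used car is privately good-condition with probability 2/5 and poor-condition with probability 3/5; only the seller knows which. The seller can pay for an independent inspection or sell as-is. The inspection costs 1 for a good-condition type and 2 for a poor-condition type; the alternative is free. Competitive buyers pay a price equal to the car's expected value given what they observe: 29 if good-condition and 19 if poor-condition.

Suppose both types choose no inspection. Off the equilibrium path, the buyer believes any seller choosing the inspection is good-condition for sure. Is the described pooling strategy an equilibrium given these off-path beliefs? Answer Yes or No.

On path, the buyer holds the prior and pays 2/5·29 + 3/5·19 = 23. Off path (the inspection), believing good-condition, it pays 29.
good-condition: no inspection nets 23; the inspection nets 29 − 1 = 28. good-condition would deviate.
poor-condition: no inspection nets 23; the inspection nets 29 − 2 = 27. poor-condition would deviate.
A type deviates, so pooling fails.

No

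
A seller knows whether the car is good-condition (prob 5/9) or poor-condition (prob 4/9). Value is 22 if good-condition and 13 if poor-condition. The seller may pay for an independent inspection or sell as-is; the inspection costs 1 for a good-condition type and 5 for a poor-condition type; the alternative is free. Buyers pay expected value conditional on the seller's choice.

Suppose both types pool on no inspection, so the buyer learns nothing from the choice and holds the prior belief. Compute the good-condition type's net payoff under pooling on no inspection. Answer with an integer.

18

Pooled price = 5/9·22 + 4/9·13 = 18.
good-condition pays no cost for no inspection, so net payoff = 18.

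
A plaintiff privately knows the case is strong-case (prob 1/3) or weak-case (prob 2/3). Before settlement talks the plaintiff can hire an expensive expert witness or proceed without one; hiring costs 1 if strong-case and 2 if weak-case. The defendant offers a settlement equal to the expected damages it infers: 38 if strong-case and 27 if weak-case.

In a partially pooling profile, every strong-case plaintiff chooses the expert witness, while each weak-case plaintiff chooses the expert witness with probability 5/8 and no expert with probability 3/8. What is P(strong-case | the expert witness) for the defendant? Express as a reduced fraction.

4/9

P(the expert witness) = (1/3)·1 + (2/3)·(5/8) = 3/4.
By Bayes' rule, P(strong-case | the expert witness) = (1/3) / (3/4) = 4/9.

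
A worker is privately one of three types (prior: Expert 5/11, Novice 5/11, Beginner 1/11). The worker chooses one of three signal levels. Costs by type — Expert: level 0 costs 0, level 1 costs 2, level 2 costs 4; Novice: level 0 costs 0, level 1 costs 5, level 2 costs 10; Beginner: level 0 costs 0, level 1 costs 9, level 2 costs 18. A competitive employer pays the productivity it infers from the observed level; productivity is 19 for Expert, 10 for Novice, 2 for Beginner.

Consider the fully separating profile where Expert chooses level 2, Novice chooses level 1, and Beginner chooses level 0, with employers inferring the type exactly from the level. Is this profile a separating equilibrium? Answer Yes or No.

Separating wages: level 2 → 19, level 1 → 10, level 0 → 2.
Expert (assigned level 2): level 0: 2 − 0 = 2; level 1: 10 − 2 = 8; level 2: 19 − 4 = 15. Expert stays.
Novice (assigned level 1): level 0: 2 − 0 = 2; level 1: 10 − 5 = 5; level 2: 19 − 10 = 9. Novice prefers level 2.
Beginner (assigned level 0): level 0: 2 − 0 = 2; level 1: 10 − 9 = 1; level 2: 19 − 18 = 1. Beginner stays.
At least one type deviates; the separating profile fails.

No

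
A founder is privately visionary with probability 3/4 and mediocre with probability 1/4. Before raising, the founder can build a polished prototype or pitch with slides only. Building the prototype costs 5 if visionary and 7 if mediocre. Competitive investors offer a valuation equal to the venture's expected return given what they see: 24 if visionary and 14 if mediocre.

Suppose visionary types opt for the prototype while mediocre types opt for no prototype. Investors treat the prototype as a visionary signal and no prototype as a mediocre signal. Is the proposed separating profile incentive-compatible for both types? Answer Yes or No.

No

Under these beliefs, the prototype earns valuation 24 and no prototype earns valuation 14.
visionary: the prototype nets 24 − 5 = 19; no prototype nets 14. visionary prefers the prototype.
mediocre: the prototype nets 24 − 7 = 17; no prototype nets 14. mediocre would deviate to the prototype.
mediocre has a profitable deviation, so the profile is not an equilibrium.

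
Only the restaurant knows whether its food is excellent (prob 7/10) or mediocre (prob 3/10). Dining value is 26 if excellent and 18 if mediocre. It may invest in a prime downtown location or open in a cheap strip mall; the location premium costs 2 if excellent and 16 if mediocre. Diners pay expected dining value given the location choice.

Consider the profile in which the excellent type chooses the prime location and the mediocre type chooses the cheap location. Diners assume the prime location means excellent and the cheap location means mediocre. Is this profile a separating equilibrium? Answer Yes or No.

Under these beliefs, the prime location earns price premium 26 and the cheap location earns price premium 18.
excellent: the prime location nets 26 − 2 = 24; the cheap location nets 18. excellent prefers the prime location.
mediocre: the prime location nets 26 − 16 = 10; the cheap location nets 18. mediocre prefers the cheap location.
Neither type deviates, so the separating profile is an equilibrium.

Yes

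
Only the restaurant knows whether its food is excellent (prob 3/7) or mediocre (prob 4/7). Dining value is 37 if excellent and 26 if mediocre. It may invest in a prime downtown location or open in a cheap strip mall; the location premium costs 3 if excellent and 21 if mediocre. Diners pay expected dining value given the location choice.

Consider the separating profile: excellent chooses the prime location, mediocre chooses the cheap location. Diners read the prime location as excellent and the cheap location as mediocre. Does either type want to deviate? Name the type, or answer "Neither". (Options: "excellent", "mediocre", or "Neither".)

Neither

The prime location pays 37; the cheap location pays 26.
excellent: assigned the prime location, nets 37 − 3 = 34; deviating to the cheap location nets 26.
mediocre: assigned the cheap location, nets 26; deviating to the prime location nets 37 − 21 = 16.
Both types strictly prefer their assigned action; no profitable deviation.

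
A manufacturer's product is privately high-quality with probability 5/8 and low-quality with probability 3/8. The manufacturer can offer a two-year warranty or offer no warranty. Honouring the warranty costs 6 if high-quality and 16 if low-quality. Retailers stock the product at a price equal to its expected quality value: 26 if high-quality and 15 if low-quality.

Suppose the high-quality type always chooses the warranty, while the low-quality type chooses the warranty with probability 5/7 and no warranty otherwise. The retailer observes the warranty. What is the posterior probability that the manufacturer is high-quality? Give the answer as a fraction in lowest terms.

7/10

P(the warranty) = (5/8)·1 + (3/8)·(5/7) = 25/28.
By Bayes' rule, P(high-quality | the warranty) = (5/8) / (25/28) = 7/10.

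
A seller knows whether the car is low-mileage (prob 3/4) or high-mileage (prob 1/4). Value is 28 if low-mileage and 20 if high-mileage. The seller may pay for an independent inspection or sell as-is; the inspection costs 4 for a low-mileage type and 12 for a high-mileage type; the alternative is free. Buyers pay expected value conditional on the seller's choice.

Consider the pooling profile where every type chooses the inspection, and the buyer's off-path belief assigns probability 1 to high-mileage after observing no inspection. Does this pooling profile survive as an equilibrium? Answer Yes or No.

No

On path, the buyer holds the prior and pays 3/4·28 + 1/4·20 = 26. Off path (no inspection), believing high-mileage, it pays 20.
low-mileage: the inspection nets 26 − 4 = 22; no inspection nets 20. low-mileage stays.
high-mileage: the inspection nets 26 − 12 = 14; no inspection nets 20. high-mileage would deviate.
A type deviates, so pooling fails.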